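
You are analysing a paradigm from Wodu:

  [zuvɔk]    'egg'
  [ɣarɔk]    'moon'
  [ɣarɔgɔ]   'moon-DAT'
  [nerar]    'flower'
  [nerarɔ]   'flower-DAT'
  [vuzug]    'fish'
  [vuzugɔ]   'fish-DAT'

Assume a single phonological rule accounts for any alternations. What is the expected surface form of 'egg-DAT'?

[zuvɔgɔ]

'moon' shows [k] ~ [g] at the end of the stem ([ɣarɔk] vs [ɣarɔgɔ]).
Compare 'fish', with invariant [g] in [vuzug] and [vuzugɔ]: an analysis with underlying /g/ and a rule producing [k] in isolation would wrongly predict alternation here too.
So /k/ is underlying, and a rule of intervocalic voicing — voiceless stops become voiced between vowels — gives [g].
From [zuvɔk] the stem 'egg' is /zuvɔk/; between vowels this yields [zuvɔgɔ].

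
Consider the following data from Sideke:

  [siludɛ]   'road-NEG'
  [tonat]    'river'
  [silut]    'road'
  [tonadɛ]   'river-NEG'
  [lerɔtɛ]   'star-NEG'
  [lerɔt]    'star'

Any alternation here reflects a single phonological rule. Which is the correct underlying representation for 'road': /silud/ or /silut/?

/silud/

The stem for 'road' ends in [t] in [silut] but [d] in [siludɛ].
The stem 'star' ([lerɔt], [lerɔtɛ]) shows [t] unchanged in both environments, so [t] cannot be basic with [d] derived before the NEG suffix.
So /d/ is underlying, and a rule of word-final obstruent devoicing — voiced obstruents become voiceless word-finally — gives [t].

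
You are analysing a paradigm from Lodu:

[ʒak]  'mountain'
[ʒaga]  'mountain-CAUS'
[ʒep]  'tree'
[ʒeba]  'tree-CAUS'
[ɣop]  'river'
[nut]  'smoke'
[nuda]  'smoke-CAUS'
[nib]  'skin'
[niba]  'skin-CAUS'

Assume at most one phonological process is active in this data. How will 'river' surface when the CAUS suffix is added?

The root 'tree' surfaces as [ʒep] and [ʒeba], with a stem-final [p] ~ [b] alternation.
The stem 'skin' ([nib], [niba]) shows [b] unchanged in both environments, so [b] cannot be basic with [p] derived in isolation.
The underlying segment must be /p/; voiceless stops become voiced between vowels, yielding [b] there.
The one attested form of 'river', [ɣop], shows underlying /ɣop/. Applying the same rule between vowels gives [ɣoba].

[ɣoba]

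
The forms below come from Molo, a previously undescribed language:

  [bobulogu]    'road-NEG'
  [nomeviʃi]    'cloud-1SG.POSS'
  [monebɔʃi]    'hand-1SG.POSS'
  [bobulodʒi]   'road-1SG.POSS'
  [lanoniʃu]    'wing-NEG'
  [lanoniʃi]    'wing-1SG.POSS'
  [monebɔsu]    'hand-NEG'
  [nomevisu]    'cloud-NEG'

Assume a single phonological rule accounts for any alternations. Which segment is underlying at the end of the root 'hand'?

In [monebɔʃi] and [monebɔsu] the final segment of 'hand' alternates: [ʃ] ~ [s].
The stem 'wing' ([lanoniʃi], [lanoniʃu]) shows [ʃ] unchanged in both environments, so [ʃ] cannot be basic with [s] derived before the NEG suffix.
The underlying segment must be /s/; /g/ and /s/ become palato-alveolar [dʒ] and [ʃ] before a front vowel, yielding [ʃ] there.

/s/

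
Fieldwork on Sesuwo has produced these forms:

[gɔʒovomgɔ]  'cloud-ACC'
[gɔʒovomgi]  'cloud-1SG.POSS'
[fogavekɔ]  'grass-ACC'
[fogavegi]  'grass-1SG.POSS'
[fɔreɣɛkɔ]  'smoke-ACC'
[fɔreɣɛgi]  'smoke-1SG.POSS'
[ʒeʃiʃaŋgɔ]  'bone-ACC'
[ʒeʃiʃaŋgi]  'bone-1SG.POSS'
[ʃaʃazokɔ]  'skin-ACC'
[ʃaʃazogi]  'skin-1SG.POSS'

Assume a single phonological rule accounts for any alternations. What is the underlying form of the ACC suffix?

The ACC morpheme has two allomorphs, [-gɔ] and [-kɔ].
The 1SG.POSS suffix, which begins with [g], is invariant after every stem; so [g] is not altered by any rule here.
So the underlying form is /-kɔ/, and voiceless stops become voiced after a nasal.

/-kɔ/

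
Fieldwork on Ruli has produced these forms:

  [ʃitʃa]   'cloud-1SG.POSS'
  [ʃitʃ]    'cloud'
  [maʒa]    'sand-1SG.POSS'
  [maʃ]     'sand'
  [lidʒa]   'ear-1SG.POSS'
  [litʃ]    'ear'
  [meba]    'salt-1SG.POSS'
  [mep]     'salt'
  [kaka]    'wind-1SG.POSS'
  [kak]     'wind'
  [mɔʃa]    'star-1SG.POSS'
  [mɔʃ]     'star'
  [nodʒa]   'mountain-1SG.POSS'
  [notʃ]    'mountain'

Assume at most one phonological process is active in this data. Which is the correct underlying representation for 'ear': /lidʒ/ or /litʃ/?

The root 'ear' surfaces as [lidʒa] and [litʃ], with a stem-final [dʒ] ~ [tʃ] alternation.
Compare 'cloud', with invariant [tʃ] in [ʃitʃa] and [ʃitʃ]: an analysis with underlying /tʃ/ and a rule producing [dʒ] before the 1SG.POSS suffix would wrongly predict alternation here too.
So /dʒ/ is underlying, and a rule of word-final obstruent devoicing — voiced obstruents become voiceless word-finally — gives [tʃ].

/lidʒ/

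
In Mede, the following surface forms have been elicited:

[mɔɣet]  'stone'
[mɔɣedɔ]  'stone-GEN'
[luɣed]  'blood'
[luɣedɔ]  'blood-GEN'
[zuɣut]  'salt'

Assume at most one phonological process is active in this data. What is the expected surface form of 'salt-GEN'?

[zuɣudɔ]

In [mɔɣet] and [mɔɣedɔ] the final segment of 'stone' alternates: [t] ~ [d].
If /d/ were underlying and a rule turned it into [t] in isolation, 'blood' would also alternate; but it has [d] in both [luɣed] and [luɣedɔ].
Therefore /t/ is basic and [d] is derived by intervocalic voicing (voiceless stops become voiced between vowels).
The one attested form of 'salt', [zuɣut], shows underlying /zuɣut/. Applying the same rule between vowels gives [zuɣudɔ].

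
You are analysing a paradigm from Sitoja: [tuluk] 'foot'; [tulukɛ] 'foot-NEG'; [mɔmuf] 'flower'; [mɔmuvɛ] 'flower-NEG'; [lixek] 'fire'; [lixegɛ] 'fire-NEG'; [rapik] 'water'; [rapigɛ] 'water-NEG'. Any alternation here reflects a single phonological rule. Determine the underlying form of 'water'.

/rapig/

In [rapik] and [rapigɛ] the final segment of 'water' alternates: [k] ~ [g].
The stem 'foot' ([tuluk], [tulukɛ]) shows [k] unchanged in both environments, so [k] cannot be basic with [g] derived before the NEG suffix.
The alternation reflects word-final obstruent devoicing: voiced obstruents become voiceless word-finally. /g/ is underlying.
Hence 'water' is /rapig/ underlyingly.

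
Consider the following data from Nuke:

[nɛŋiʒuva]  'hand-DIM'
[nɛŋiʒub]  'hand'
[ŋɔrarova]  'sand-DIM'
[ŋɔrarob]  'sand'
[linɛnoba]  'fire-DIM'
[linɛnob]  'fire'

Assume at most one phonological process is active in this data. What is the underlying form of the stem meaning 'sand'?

/ŋɔrarov/

The root 'sand' surfaces as [ŋɔrarova] and [ŋɔrarob], with a stem-final [v] ~ [b] alternation.
Compare 'fire', with invariant [b] in [linɛnoba] and [linɛnob]: an analysis with underlying /b/ and a rule producing [v] before the DIM suffix would wrongly predict alternation here too.
Therefore /v/ is basic and [b] is derived by word-final hardening (voiced fricatives become stops word-finally).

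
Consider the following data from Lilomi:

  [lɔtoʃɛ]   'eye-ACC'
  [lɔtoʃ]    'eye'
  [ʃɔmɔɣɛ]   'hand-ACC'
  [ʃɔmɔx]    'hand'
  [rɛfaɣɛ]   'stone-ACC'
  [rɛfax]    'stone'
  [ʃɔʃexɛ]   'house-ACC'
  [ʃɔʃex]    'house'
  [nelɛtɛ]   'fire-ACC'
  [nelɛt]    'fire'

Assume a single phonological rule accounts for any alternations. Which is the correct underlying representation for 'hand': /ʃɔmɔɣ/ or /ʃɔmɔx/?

/ʃɔmɔɣ/

The root 'hand' surfaces as [ʃɔmɔɣɛ] and [ʃɔmɔx], with a stem-final [ɣ] ~ [x] alternation.
But 'house' keeps [x] in both environments ([ʃɔʃexɛ], [ʃɔʃex]), so there is no rule changing /x/ to [ɣ] before the ACC suffix.
So /ɣ/ is underlying, and a rule of word-final obstruent devoicing — voiced obstruents become voiceless word-finally — gives [x].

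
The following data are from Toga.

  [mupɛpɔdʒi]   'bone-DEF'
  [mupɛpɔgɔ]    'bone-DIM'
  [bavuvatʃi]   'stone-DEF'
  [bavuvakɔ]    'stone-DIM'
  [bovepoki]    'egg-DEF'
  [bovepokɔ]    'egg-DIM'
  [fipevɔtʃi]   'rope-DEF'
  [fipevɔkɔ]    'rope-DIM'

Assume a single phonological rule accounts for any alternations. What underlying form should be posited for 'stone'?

/bavuvatʃ/

'stone' shows [tʃ] ~ [k] at the end of the stem ([bavuvatʃi] vs [bavuvakɔ]).
Compare 'egg', with invariant [k] in [bovepoki] and [bovepokɔ]: an analysis with underlying /k/ and a rule producing [tʃ] before the DEF suffix would wrongly predict alternation here too.
Therefore /tʃ/ is basic and [k] is derived by depalatalization (palato-alveolar /tʃ/ and /dʒ/ become [k] and [g] when no front vowel follows).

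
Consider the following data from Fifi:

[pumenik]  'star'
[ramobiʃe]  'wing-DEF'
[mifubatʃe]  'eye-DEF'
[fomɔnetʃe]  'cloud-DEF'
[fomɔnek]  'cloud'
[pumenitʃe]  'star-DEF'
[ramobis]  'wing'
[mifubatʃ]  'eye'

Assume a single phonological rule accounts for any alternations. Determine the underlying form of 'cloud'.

The stem for 'cloud' ends in [k] in [fomɔnek] but [tʃ] in [fomɔnetʃe].
But 'eye' keeps [tʃ] in both environments ([mifubatʃ], [mifubatʃe]), so there is no rule changing /tʃ/ to [k] in isolation.
So /k/ is underlying, and a rule of palatalization before a front vowel — /k/ and /s/ become palato-alveolar [tʃ] and [ʃ] before a front vowel — gives [tʃ].

/fomɔnek/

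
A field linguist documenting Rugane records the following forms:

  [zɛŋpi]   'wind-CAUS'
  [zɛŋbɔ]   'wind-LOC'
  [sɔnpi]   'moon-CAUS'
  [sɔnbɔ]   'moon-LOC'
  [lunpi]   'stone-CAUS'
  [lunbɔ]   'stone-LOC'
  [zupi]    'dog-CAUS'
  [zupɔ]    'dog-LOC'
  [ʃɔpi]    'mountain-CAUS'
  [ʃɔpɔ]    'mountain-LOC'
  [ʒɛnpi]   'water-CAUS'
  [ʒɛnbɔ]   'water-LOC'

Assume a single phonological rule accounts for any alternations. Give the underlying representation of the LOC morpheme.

The LOC morpheme has two allomorphs, [-bɔ] and [-pɔ].
The CAUS suffix, which begins with [p], is invariant after every stem; so [p] is not altered by any rule here.
The LOC suffix is therefore /-bɔ/ underlyingly, with post-vocalic devoicing: voiced stops become voiceless after a vowel.

/-bɔ/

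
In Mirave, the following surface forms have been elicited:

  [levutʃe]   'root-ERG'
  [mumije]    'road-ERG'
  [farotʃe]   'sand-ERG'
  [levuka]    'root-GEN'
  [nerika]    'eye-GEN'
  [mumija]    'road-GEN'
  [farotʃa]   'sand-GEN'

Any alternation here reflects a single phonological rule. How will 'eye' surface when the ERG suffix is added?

The stem for 'root' ends in [k] in [levuka] but [tʃ] in [levutʃe].
But 'sand' keeps [tʃ] in both environments ([farotʃa], [farotʃe]), so there is no rule changing /tʃ/ to [k] before the GEN suffix.
The alternation reflects palatalization before a front vowel: /k/ becomes palato-alveolar [tʃ] before a front vowel. /k/ is underlying.
From [nerika] the stem 'eye' is /nerik/; before a front vowel this yields [neritʃe].

[neritʃe]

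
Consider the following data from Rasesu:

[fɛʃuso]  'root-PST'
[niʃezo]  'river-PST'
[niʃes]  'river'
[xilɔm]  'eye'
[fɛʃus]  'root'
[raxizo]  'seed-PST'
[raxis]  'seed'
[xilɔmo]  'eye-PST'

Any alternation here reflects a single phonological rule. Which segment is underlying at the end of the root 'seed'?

The stem for 'seed' ends in [z] in [raxizo] but [s] in [raxis].
Compare 'root', with invariant [s] in [fɛʃuso] and [fɛʃus]: an analysis with underlying /s/ and a rule producing [z] before the PST suffix would wrongly predict alternation here too.
So /z/ is underlying, and a rule of word-final obstruent devoicing — voiced obstruents become voiceless word-finally — gives [s].

/z/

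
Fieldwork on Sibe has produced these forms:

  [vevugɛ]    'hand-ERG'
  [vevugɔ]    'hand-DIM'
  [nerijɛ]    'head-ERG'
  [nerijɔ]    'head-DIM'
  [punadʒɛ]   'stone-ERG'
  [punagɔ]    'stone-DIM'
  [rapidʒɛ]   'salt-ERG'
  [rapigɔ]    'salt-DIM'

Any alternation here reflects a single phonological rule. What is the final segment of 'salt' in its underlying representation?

/dʒ/

'salt' shows [dʒ] ~ [g] at the end of the stem ([rapidʒɛ] vs [rapigɔ]).
The stem 'hand' ([vevugɛ], [vevugɔ]) shows [g] unchanged in both environments, so [g] cannot be basic with [dʒ] derived before the ERG suffix.
So /dʒ/ is underlying, and a rule of depalatalization — palato-alveolar /dʒ/ becomes [g] when no front vowel follows — gives [g].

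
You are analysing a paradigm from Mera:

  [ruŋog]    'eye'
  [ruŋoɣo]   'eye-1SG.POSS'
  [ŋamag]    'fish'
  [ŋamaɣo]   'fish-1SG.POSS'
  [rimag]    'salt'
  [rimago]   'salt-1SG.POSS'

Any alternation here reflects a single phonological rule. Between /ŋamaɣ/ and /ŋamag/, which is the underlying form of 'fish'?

'fish' shows [g] ~ [ɣ] at the end of the stem ([ŋamag] vs [ŋamaɣo]).
The stem 'salt' ([rimag], [rimago]) shows [g] unchanged in both environments, so [g] cannot be basic with [ɣ] derived before the 1SG.POSS suffix.
So /ɣ/ is underlying, and a rule of word-final hardening — voiced fricatives become stops word-finally — gives [g].

/ŋamaɣ/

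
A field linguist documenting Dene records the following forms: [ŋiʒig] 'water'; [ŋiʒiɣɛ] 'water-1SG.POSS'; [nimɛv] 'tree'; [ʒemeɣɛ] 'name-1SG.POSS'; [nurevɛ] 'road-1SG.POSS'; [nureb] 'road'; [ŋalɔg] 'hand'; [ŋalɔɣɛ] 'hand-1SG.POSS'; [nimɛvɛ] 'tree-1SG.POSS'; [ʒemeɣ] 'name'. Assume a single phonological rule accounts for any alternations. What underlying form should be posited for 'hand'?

/ŋalɔg/

'hand' shows [ɣ] ~ [g] at the end of the stem ([ŋalɔɣɛ] vs [ŋalɔg]).
If /ɣ/ were underlying and a rule turned it into [g] in isolation, 'name' would also alternate; but it has [ɣ] in both [ʒemeɣɛ] and [ʒemeɣ].
Therefore /g/ is basic and [ɣ] is derived by intervocalic spirantization (voiced stops become fricatives between vowels).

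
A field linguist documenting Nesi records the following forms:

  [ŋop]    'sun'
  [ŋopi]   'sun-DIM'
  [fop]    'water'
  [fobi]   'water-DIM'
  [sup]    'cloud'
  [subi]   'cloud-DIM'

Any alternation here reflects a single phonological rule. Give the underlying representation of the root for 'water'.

/fob/

'water' shows [p] ~ [b] at the end of the stem ([fop] vs [fobi]).
Compare 'sun', with invariant [p] in [ŋop] and [ŋopi]: an analysis with underlying /p/ and a rule producing [b] before the DIM suffix would wrongly predict alternation here too.
Therefore /b/ is basic and [p] is derived by word-final obstruent devoicing (voiced obstruents become voiceless word-finally).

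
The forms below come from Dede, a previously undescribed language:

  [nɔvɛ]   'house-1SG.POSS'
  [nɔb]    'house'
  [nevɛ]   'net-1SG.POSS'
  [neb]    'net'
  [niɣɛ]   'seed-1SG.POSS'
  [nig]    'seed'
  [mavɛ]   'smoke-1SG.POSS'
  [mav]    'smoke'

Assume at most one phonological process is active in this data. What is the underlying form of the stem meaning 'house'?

The stem for 'house' ends in [v] in [nɔvɛ] but [b] in [nɔb].
The stem 'smoke' ([mavɛ], [mav]) shows [v] unchanged in both environments, so [v] cannot be basic with [b] derived in isolation.
The alternation reflects intervocalic spirantization: voiced stops become fricatives between vowels. /b/ is underlying.

/nɔb/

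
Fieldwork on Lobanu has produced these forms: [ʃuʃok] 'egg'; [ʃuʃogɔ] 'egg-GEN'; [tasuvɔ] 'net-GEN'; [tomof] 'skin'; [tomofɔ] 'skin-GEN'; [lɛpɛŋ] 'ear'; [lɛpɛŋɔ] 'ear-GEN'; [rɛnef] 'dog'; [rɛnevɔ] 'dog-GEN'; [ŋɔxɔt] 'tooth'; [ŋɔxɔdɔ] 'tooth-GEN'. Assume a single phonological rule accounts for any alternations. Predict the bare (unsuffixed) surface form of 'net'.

The stem for 'dog' ends in [f] in [rɛnef] but [v] in [rɛnevɔ].
The stem 'skin' ([tomof], [tomofɔ]) shows [f] unchanged in both environments, so [f] cannot be basic with [v] derived before the GEN suffix.
The underlying segment must be /v/; voiced obstruents become voiceless word-finally, yielding [f] there.
The one attested form of 'net', [tasuvɔ], shows underlying /tasuv/. Applying the same rule word-finally gives [tasuf].

[tasuf]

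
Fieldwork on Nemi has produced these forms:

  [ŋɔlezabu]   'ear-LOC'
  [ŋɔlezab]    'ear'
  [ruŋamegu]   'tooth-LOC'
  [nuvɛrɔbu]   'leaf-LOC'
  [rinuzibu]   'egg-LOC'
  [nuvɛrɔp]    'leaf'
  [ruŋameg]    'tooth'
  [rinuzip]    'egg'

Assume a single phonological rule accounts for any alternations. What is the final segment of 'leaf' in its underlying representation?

/p/

'leaf' shows [b] ~ [p] at the end of the stem ([nuvɛrɔbu] vs [nuvɛrɔp]).
If /b/ were underlying and a rule turned it into [p] in isolation, 'ear' would also alternate; but it has [b] in both [ŋɔlezabu] and [ŋɔlezab].
The underlying segment must be /p/; voiceless stops become voiced between vowels, yielding [b] there.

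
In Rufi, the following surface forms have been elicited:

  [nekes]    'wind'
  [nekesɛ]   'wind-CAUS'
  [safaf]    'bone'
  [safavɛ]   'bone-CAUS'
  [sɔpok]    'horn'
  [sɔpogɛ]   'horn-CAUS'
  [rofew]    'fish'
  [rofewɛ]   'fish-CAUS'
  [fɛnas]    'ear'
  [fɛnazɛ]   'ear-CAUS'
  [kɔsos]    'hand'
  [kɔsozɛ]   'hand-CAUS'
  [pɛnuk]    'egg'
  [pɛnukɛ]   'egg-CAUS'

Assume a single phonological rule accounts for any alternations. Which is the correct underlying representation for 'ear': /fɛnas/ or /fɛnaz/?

'ear' shows [s] ~ [z] at the end of the stem ([fɛnas] vs [fɛnazɛ]).
The stem 'wind' ([nekes], [nekesɛ]) shows [s] unchanged in both environments, so [s] cannot be basic with [z] derived before the CAUS suffix.
The underlying segment must be /z/; voiced obstruents become voiceless word-finally, yielding [s] there.

/fɛnaz/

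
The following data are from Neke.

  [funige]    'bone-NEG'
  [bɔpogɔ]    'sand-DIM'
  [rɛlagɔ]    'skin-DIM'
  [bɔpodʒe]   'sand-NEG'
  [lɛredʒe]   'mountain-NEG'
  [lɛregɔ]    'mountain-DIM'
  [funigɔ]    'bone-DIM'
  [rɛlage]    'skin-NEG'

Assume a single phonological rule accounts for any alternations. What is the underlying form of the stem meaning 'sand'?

/bɔpodʒ/

In [bɔpodʒe] and [bɔpogɔ] the final segment of 'sand' alternates: [dʒ] ~ [g].
If /g/ were underlying and a rule turned it into [dʒ] before the NEG suffix, 'skin' would also alternate; but it has [g] in both [rɛlage] and [rɛlagɔ].
The alternation reflects depalatalization: palato-alveolar /dʒ/ becomes [g] when no front vowel follows. /dʒ/ is underlying.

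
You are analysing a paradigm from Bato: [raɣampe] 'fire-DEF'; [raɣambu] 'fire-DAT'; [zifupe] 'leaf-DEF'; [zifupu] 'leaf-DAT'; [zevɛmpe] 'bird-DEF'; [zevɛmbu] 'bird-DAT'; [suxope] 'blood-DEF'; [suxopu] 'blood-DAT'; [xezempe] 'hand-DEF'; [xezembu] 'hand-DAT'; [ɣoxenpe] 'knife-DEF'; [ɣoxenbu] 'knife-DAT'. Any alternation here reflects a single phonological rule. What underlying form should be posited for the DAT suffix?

/-bu/

The DAT morpheme has two allomorphs, [-bu] and [-pu].
By contrast the DEF suffix keeps its initial [p] throughout — that segment must be underlying.
The DAT suffix is therefore /-bu/ underlyingly, with post-vocalic devoicing: voiced stops become voiceless after a vowel.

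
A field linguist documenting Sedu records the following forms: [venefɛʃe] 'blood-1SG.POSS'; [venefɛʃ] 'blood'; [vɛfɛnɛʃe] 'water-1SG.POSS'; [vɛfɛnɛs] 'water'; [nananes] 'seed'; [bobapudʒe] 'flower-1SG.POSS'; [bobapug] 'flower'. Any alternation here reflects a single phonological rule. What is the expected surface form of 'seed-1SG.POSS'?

[nananeʃe]

The stem for 'water' ends in [ʃ] in [vɛfɛnɛʃe] but [s] in [vɛfɛnɛs].
If /ʃ/ were underlying and a rule turned it into [s] in isolation, 'blood' would also alternate; but it has [ʃ] in both [venefɛʃe] and [venefɛʃ].
Therefore /s/ is basic and [ʃ] is derived by palatalization before a front vowel (/g/ and /s/ become palato-alveolar [dʒ] and [ʃ] before a front vowel).
The one attested form of 'seed', [nananes], shows underlying /nananes/. Applying the same rule before a front vowel gives [nananeʃe].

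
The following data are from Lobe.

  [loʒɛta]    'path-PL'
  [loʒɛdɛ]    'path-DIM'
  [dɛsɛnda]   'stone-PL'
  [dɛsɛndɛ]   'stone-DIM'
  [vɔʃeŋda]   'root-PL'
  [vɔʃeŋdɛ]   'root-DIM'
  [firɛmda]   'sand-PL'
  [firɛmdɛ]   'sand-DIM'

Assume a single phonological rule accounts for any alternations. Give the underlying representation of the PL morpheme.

/-ta/

The PL suffix surfaces as [-da] and [-ta], depending on the final segment of the stem.
By contrast the DIM suffix keeps its initial [d] throughout — that segment must be underlying.
The PL suffix is therefore /-ta/ underlyingly, with post-nasal voicing: voiceless stops become voiced after a nasal.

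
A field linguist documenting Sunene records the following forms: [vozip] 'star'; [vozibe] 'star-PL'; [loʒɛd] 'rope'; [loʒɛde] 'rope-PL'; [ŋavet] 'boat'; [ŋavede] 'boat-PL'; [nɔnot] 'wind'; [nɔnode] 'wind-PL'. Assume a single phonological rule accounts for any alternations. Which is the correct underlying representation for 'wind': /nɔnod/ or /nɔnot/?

/nɔnot/

The stem for 'wind' ends in [t] in [nɔnot] but [d] in [nɔnode].
If /d/ were underlying and a rule turned it into [t] in isolation, 'rope' would also alternate; but it has [d] in both [loʒɛd] and [loʒɛde].
The alternation reflects intervocalic voicing: voiceless stops become voiced between vowels. /t/ is underlying.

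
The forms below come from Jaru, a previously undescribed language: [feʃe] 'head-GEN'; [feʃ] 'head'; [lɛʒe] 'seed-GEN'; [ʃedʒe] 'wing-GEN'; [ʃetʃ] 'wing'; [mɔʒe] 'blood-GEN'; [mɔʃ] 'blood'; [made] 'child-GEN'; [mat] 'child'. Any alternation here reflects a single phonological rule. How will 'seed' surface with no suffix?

'blood' shows [ʒ] ~ [ʃ] at the end of the stem ([mɔʒe] vs [mɔʃ]).
If /ʃ/ were underlying and a rule turned it into [ʒ] before the GEN suffix, 'head' would also alternate; but it has [ʃ] in both [feʃe] and [feʃ].
So /ʒ/ is underlying, and a rule of word-final obstruent devoicing — voiced obstruents become voiceless word-finally — gives [ʃ].
The one attested form of 'seed', [lɛʒe], shows underlying /lɛʒ/. Applying the same rule word-finally gives [lɛʃ].

[lɛʃ]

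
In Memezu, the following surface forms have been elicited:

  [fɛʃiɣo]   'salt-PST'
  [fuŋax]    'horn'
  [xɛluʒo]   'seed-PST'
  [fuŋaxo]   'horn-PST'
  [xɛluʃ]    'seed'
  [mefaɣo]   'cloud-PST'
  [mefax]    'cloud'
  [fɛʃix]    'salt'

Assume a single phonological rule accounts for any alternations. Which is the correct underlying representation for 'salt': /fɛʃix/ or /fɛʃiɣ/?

The stem for 'salt' ends in [x] in [fɛʃix] but [ɣ] in [fɛʃiɣo].
But 'horn' keeps [x] in both environments ([fuŋax], [fuŋaxo]), so there is no rule changing /x/ to [ɣ] before the PST suffix.
The underlying segment must be /ɣ/; voiced obstruents become voiceless word-finally, yielding [x] there.

/fɛʃiɣ/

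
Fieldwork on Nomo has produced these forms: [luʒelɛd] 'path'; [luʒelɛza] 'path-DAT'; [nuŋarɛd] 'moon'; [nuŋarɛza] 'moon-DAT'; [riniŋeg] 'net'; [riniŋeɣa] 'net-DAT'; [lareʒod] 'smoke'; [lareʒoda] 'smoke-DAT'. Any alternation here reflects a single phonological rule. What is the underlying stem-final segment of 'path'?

/z/

The root 'path' surfaces as [luʒelɛd] and [luʒelɛza], with a stem-final [d] ~ [z] alternation.
The stem 'smoke' ([lareʒod], [lareʒoda]) shows [d] unchanged in both environments, so [d] cannot be basic with [z] derived before the DAT suffix.
The underlying segment must be /z/; voiced fricatives become stops word-finally, yielding [d] there.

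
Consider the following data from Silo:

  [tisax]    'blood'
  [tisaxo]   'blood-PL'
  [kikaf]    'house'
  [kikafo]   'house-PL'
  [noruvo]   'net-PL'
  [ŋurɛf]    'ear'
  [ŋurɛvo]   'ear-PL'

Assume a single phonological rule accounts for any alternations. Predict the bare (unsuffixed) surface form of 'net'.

[noruf]

The stem for 'ear' ends in [f] in [ŋurɛf] but [v] in [ŋurɛvo].
The stem 'house' ([kikaf], [kikafo]) shows [f] unchanged in both environments, so [f] cannot be basic with [v] derived before the PL suffix.
The underlying segment must be /v/; voiced obstruents become voiceless word-finally, yielding [f] there.
The one attested form of 'net', [noruvo], shows underlying /noruv/. Applying the same rule word-finally gives [noruf].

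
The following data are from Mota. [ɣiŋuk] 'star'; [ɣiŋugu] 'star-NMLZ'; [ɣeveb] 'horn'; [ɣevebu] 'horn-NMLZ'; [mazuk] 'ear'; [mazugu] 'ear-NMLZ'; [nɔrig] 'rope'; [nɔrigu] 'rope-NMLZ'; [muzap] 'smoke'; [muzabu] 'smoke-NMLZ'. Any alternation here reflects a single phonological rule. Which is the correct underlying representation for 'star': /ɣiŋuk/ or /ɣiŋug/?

In [ɣiŋuk] and [ɣiŋugu] the final segment of 'star' alternates: [k] ~ [g].
Compare 'rope', with invariant [g] in [nɔrig] and [nɔrigu]: an analysis with underlying /g/ and a rule producing [k] in isolation would wrongly predict alternation here too.
The underlying segment must be /k/; voiceless stops become voiced between vowels, yielding [g] there.

/ɣiŋuk/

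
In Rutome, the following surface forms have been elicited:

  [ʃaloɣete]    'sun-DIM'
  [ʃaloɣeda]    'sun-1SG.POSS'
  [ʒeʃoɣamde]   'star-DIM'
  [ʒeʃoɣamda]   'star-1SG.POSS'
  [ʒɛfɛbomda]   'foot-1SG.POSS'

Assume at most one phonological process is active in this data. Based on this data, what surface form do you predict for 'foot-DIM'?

The DIM morpheme has two allomorphs, [-de] and [-te].
The 1SG.POSS suffix, which begins with [d], is invariant after every stem; so [d] is not altered by any rule here.
So the underlying form is /-te/, and voiceless stops become voiced after a nasal.
After 'foot', which ends in a nasal, the suffix surfaces as [-de], giving [ʒɛfɛbomde].

[ʒɛfɛbomde]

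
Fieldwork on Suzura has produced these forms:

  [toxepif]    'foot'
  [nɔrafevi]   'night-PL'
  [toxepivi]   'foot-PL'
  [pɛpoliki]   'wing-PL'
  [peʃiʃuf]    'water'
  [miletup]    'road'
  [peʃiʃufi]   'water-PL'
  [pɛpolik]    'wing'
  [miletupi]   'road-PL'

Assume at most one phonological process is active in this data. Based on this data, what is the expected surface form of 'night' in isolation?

[nɔrafef]

The root 'foot' surfaces as [toxepivi] and [toxepif], with a stem-final [v] ~ [f] alternation.
But 'water' keeps [f] in both environments ([peʃiʃufi], [peʃiʃuf]), so there is no rule changing /f/ to [v] before the PL suffix.
So /v/ is underlying, and a rule of word-final obstruent devoicing — voiced obstruents become voiceless word-finally — gives [f].
From [nɔrafevi] the stem 'night' is /nɔrafev/; word-finally this yields [nɔrafef].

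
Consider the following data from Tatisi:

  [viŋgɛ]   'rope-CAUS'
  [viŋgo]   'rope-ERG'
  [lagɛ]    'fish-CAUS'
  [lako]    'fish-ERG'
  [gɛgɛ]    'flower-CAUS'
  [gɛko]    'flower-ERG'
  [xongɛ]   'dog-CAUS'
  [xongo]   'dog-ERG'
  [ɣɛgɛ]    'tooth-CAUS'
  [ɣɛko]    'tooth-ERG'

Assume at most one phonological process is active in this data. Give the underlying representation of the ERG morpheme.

/-ko/

The ERG morpheme has two allomorphs, [-go] and [-ko].
By contrast the CAUS suffix keeps its initial [g] throughout — that segment must be underlying.
So the underlying form is /-ko/, and voiceless stops become voiced after a nasal.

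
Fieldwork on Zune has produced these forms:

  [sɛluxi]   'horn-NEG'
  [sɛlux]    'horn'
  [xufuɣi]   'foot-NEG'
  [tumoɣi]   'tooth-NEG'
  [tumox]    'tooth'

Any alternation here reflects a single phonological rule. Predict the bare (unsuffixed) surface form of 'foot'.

The root 'tooth' surfaces as [tumoɣi] and [tumox], with a stem-final [ɣ] ~ [x] alternation.
But 'horn' keeps [x] in both environments ([sɛluxi], [sɛlux]), so there is no rule changing /x/ to [ɣ] before the NEG suffix.
The alternation reflects word-final obstruent devoicing: voiced obstruents become voiceless word-finally. /ɣ/ is underlying.
From [xufuɣi] the stem 'foot' is /xufuɣ/; word-finally this yields [xufux].

[xufux]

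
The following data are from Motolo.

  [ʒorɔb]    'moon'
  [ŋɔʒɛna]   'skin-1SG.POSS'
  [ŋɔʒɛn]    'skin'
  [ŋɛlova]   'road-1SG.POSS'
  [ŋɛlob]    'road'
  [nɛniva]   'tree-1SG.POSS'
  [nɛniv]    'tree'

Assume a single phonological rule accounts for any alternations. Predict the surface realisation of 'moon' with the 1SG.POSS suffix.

'road' shows [v] ~ [b] at the end of the stem ([ŋɛlova] vs [ŋɛlob]).
But 'tree' keeps [v] in both environments ([nɛniva], [nɛniv]), so there is no rule changing /v/ to [b] in isolation.
The underlying segment must be /b/; voiced stops become fricatives between vowels, yielding [v] there.
The one attested form of 'moon', [ʒorɔb], shows underlying /ʒorɔb/. Applying the same rule between vowels gives [ʒorɔva].

[ʒorɔva]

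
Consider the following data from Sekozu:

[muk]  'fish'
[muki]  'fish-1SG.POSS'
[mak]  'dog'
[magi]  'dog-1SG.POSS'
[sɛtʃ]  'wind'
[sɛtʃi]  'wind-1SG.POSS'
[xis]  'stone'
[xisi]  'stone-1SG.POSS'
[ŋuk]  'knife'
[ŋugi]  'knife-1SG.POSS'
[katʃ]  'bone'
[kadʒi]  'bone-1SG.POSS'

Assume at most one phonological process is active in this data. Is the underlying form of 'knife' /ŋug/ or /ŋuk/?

/ŋug/

The root 'knife' surfaces as [ŋuk] and [ŋugi], with a stem-final [k] ~ [g] alternation.
But 'fish' keeps [k] in both environments ([muk], [muki]), so there is no rule changing /k/ to [g] before the 1SG.POSS suffix.
The underlying segment must be /g/; voiced obstruents become voiceless word-finally, yielding [k] there.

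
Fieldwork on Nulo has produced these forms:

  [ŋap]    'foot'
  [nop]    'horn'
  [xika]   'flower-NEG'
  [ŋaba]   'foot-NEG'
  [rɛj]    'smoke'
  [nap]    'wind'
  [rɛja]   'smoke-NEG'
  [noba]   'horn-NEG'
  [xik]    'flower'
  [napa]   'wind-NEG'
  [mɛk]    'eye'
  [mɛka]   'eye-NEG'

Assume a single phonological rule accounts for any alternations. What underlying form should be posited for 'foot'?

The root 'foot' surfaces as [ŋap] and [ŋaba], with a stem-final [p] ~ [b] alternation.
Compare 'wind', with invariant [p] in [nap] and [napa]: an analysis with underlying /p/ and a rule producing [b] before the NEG suffix would wrongly predict alternation here too.
The underlying segment must be /b/; voiced obstruents become voiceless word-finally, yielding [p] there.
So 'foot' = /ŋab/.

/ŋab/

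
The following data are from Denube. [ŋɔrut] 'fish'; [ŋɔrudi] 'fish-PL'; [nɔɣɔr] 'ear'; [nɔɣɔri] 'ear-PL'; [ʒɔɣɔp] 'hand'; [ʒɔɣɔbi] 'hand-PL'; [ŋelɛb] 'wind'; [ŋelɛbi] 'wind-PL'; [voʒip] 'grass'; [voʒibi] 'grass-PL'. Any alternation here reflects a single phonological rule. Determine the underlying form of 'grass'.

'grass' shows [p] ~ [b] at the end of the stem ([voʒip] vs [voʒibi]).
If /b/ were underlying and a rule turned it into [p] in isolation, 'wind' would also alternate; but it has [b] in both [ŋelɛb] and [ŋelɛbi].
The alternation reflects intervocalic voicing: voiceless stops become voiced between vowels. /p/ is underlying.

/voʒip/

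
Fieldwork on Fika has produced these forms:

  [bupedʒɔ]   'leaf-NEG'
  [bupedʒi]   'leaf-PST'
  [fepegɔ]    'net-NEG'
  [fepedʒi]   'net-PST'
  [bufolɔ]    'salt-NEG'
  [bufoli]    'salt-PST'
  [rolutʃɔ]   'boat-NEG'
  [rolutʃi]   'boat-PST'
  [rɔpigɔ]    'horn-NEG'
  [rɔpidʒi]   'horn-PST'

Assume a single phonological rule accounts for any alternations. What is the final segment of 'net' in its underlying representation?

'net' shows [g] ~ [dʒ] at the end of the stem ([fepegɔ] vs [fepedʒi]).
Compare 'leaf', with invariant [dʒ] in [bupedʒɔ] and [bupedʒi]: an analysis with underlying /dʒ/ and a rule producing [g] before the NEG suffix would wrongly predict alternation here too.
So /g/ is underlying, and a rule of palatalization before a front vowel — /g/ becomes palato-alveolar [dʒ] before a front vowel — gives [dʒ].

/g/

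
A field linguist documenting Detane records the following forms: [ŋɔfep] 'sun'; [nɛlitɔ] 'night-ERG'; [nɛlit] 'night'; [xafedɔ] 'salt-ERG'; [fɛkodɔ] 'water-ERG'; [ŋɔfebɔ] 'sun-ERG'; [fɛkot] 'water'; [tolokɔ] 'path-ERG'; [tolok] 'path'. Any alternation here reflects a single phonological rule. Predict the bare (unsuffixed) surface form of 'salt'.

[xafet]

'water' shows [t] ~ [d] at the end of the stem ([fɛkot] vs [fɛkodɔ]).
If /t/ were underlying and a rule turned it into [d] before the ERG suffix, 'night' would also alternate; but it has [t] in both [nɛlit] and [nɛlitɔ].
The underlying segment must be /d/; voiced obstruents become voiceless word-finally, yielding [t] there.
The one attested form of 'salt', [xafedɔ], shows underlying /xafed/. Applying the same rule word-finally gives [xafet].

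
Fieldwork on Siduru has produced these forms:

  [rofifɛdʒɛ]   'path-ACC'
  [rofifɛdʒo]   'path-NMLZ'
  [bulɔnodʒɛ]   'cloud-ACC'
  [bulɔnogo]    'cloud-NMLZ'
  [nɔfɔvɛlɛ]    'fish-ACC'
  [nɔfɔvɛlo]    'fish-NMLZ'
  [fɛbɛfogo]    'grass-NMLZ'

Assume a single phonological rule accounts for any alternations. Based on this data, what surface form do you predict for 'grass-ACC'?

The stem for 'cloud' ends in [dʒ] in [bulɔnodʒɛ] but [g] in [bulɔnogo].
The stem 'path' ([rofifɛdʒɛ], [rofifɛdʒo]) shows [dʒ] unchanged in both environments, so [dʒ] cannot be basic with [g] derived before the NMLZ suffix.
The underlying segment must be /g/; /g/ becomes palato-alveolar [dʒ] before a front vowel, yielding [dʒ] there.
The one attested form of 'grass', [fɛbɛfogo], shows underlying /fɛbɛfog/. Applying the same rule before a front vowel gives [fɛbɛfodʒɛ].

[fɛbɛfodʒɛ]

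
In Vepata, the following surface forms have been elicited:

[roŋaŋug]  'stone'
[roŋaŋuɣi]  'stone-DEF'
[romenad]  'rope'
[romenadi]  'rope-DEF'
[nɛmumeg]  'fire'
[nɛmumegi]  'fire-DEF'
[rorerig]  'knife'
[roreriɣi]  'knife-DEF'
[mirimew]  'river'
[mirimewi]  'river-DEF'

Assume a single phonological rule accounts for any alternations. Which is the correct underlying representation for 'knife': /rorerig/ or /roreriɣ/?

/roreriɣ/

In [rorerig] and [roreriɣi] the final segment of 'knife' alternates: [g] ~ [ɣ].
But 'fire' keeps [g] in both environments ([nɛmumeg], [nɛmumegi]), so there is no rule changing /g/ to [ɣ] before the DEF suffix.
The underlying segment must be /ɣ/; voiced fricatives become stops word-finally, yielding [g] there.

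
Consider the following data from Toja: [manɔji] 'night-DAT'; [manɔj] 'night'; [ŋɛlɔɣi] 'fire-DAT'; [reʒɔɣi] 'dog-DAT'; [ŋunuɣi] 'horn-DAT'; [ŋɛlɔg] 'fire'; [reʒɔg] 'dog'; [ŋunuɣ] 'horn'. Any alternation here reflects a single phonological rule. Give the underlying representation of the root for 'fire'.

/ŋɛlɔg/

The stem for 'fire' ends in [g] in [ŋɛlɔg] but [ɣ] in [ŋɛlɔɣi].
Compare 'horn', with invariant [ɣ] in [ŋunuɣ] and [ŋunuɣi]: an analysis with underlying /ɣ/ and a rule producing [g] in isolation would wrongly predict alternation here too.
The underlying segment must be /g/; voiced stops become fricatives between vowels, yielding [ɣ] there.
Hence 'fire' is /ŋɛlɔg/ underlyingly.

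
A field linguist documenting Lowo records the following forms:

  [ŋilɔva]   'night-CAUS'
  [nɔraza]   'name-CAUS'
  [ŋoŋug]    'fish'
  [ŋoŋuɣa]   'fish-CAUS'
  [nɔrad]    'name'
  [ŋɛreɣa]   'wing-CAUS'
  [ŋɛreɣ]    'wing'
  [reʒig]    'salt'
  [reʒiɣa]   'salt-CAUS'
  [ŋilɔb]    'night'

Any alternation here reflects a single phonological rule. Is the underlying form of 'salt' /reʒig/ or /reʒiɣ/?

/reʒig/

The stem for 'salt' ends in [g] in [reʒig] but [ɣ] in [reʒiɣa].
If /ɣ/ were underlying and a rule turned it into [g] in isolation, 'wing' would also alternate; but it has [ɣ] in both [ŋɛreɣ] and [ŋɛreɣa].
The alternation reflects intervocalic spirantization: voiced stops become fricatives between vowels. /g/ is underlying.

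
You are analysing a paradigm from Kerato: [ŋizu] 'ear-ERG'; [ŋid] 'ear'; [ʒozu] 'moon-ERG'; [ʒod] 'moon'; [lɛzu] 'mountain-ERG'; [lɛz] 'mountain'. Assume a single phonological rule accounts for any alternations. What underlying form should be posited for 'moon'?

In [ʒozu] and [ʒod] the final segment of 'moon' alternates: [z] ~ [d].
Compare 'mountain', with invariant [z] in [lɛzu] and [lɛz]: an analysis with underlying /z/ and a rule producing [d] in isolation would wrongly predict alternation here too.
So /d/ is underlying, and a rule of intervocalic spirantization — voiced stops become fricatives between vowels — gives [z].
Hence 'moon' is /ʒod/ underlyingly.

/ʒod/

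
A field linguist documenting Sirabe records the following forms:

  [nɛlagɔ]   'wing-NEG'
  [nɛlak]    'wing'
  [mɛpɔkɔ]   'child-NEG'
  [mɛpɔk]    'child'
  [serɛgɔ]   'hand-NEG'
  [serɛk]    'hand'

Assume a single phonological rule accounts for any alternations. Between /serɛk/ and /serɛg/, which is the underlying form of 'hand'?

/serɛg/

'hand' shows [g] ~ [k] at the end of the stem ([serɛgɔ] vs [serɛk]).
The stem 'child' ([mɛpɔkɔ], [mɛpɔk]) shows [k] unchanged in both environments, so [k] cannot be basic with [g] derived before the NEG suffix.
The underlying segment must be /g/; voiced obstruents become voiceless word-finally, yielding [k] there.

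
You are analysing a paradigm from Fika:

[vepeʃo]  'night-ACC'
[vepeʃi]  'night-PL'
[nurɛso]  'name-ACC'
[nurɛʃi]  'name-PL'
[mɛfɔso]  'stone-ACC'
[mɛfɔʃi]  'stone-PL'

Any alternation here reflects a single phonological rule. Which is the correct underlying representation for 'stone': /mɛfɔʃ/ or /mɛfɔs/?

In [mɛfɔso] and [mɛfɔʃi] the final segment of 'stone' alternates: [s] ~ [ʃ].
Compare 'night', with invariant [ʃ] in [vepeʃo] and [vepeʃi]: an analysis with underlying /ʃ/ and a rule producing [s] before the ACC suffix would wrongly predict alternation here too.
Therefore /s/ is basic and [ʃ] is derived by palatalization before a front vowel (/s/ becomes palato-alveolar [ʃ] before a front vowel).

/mɛfɔs/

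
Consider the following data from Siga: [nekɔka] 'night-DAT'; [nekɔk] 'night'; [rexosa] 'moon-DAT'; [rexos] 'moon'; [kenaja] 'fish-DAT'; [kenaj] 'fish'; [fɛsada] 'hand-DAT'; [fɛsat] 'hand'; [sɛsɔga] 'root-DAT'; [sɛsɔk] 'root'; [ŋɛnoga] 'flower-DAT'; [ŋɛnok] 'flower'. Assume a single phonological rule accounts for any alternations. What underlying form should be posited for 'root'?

/sɛsɔg/

The stem for 'root' ends in [g] in [sɛsɔga] but [k] in [sɛsɔk].
But 'night' keeps [k] in both environments ([nekɔka], [nekɔk]), so there is no rule changing /k/ to [g] before the DAT suffix.
So /g/ is underlying, and a rule of word-final obstruent devoicing — voiced obstruents become voiceless word-finally — gives [k].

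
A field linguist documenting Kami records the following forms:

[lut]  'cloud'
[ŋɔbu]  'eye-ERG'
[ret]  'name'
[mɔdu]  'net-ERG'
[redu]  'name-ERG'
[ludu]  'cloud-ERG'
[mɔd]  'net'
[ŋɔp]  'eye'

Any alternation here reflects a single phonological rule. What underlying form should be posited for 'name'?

The root 'name' surfaces as [redu] and [ret], with a stem-final [d] ~ [t] alternation.
Compare 'net', with invariant [d] in [mɔdu] and [mɔd]: an analysis with underlying /d/ and a rule producing [t] in isolation would wrongly predict alternation here too.
Therefore /t/ is basic and [d] is derived by intervocalic voicing (voiceless stops become voiced between vowels).
The underlying form of 'name' is therefore /ret/.

/ret/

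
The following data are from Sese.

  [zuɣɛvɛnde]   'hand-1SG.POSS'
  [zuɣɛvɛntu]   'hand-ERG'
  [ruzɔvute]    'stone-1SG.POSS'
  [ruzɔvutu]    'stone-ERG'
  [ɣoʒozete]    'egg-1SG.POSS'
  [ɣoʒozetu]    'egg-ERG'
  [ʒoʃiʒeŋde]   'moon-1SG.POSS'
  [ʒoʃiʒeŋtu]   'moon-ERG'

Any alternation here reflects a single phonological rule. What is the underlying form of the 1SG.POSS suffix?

/-de/

The 1SG.POSS suffix surfaces as [-de] and [-te], depending on the final segment of the stem.
The ERG suffix, which begins with [t], is invariant after every stem; so [t] is not altered by any rule here.
The 1SG.POSS suffix is therefore /-de/ underlyingly, with post-vocalic devoicing: voiced stops become voiceless after a vowel.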